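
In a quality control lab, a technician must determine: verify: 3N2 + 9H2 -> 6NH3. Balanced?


Equation: 3N2 + 9H2 -> 6NH3
Check atoms: H: 18=18, N: 6=6
Balanced

Yes, balanced


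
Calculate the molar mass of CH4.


M(CH4) = 1×12.01 + 4×1.008
= 12.01 + 4.03
= 16.04 g/mol

16.04 g/mol


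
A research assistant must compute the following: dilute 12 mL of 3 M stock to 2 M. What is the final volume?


C1V1 = C2V2
3 × 12 = 2 × V2
V2 = 36/2 = 18.0 mL

18.0 mL


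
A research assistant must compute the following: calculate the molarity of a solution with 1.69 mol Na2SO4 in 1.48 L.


M = n/V = 1.69/1.48 = 1.142 mol/L

1.142 M


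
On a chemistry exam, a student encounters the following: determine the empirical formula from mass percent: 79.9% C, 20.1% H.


Assume 100 g sample. Moles of each element:
  C: 79.9/12.01 = 6.653 mol
  H: 20.1/1.008 = 19.94 mol
Divide by smallest (6.653):
  C: 6.653/6.653 = 1.0
  H: 19.94/6.653 = 3.0
Empirical formula: CH3

CH3


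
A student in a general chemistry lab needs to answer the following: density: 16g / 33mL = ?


ρ = mass/volume
= 16/33
= 0.485 g/mL

0.485 g/mL


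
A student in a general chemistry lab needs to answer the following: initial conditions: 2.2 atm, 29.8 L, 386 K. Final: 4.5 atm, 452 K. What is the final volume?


P1V1/T1 = P2V2/T2
V2 = P1V1T2/(T1P2)
= 2.2×29.8×452/(386×4.5)
= 17.06 L

17.06 L


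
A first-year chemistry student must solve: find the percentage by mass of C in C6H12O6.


M(C6H12O6) = 6×12.01 + 12×1.008 + 6×16.0 = 180.156 g/mol
Mass of C = 6 × 12.01 = 72.06 g/mol
% C = 72.06/180.156 × 100 = 40.00%

40.00%


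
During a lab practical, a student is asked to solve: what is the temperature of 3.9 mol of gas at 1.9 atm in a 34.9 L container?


PV = nRT  (R = 0.08206 L·atm/(mol·K))
T = PV/(nR) = 1.9×34.9/(3.9×0.08206)
= 66.31/0.320034
= 207.20 K

207.20 K


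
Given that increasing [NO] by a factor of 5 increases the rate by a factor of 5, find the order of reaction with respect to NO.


rate ∝ [NO]^n
5^n = 5 → n = 1
Order in NO: 1

1


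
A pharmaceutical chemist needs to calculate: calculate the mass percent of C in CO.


M(CO) = 1×12.01 + 1×16.0 = 28.01 g/mol
Mass of C = 1 × 12.01 = 12.01 g/mol
% C = 12.01/28.01 × 100 = 42.88%

42.88%


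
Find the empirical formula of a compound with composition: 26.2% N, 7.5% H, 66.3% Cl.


Assume 100 g sample. Moles of each element:
  N: 26.2/14.01 = 1.87 mol
  H: 7.5/1.008 = 7.44 mol
  Cl: 66.3/35.45 = 1.87 mol
Divide by smallest (1.87):
  N: 1.87/1.87 = 1.0
  H: 7.44/1.87 = 3.98
  Cl: 1.87/1.87 = 1.0
Empirical formula: NH4Cl

NH4Cl


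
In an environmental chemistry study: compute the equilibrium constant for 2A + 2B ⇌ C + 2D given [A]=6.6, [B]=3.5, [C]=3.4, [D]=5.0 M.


Kc = [C][D]^2/([A]^2[B]^2)
= (3.4^1 × 5.0^2)/(6.6^2 × 3.5^2)
= 85/533.61
= 0.1593

0.1593


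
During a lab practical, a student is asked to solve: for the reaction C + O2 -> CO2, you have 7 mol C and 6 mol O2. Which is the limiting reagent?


Mole ratio available / coefficient:
  C: 7/1 = 7.000
  O2: 6/1 = 6.000
Smaller ratio is limiting.

O2


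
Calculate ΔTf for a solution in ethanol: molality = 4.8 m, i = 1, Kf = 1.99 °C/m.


ΔTf = Kf × m × i
= 1.99 × 4.8 × 1
= 9.552 °C

9.552 °C


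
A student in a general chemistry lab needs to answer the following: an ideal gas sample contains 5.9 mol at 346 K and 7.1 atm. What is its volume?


PV = nRT  (R = 0.08206 L·atm/(mol·K))
V = nRT/P = 5.9×0.08206×346/7.1
= 23.594 L

23.594 L


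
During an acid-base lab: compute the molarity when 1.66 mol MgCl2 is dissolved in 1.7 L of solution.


M = n/V = 1.66/1.7 = 0.976 mol/L

0.976 M


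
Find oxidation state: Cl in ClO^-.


x + (-2) = -1, so x = +1
Oxidation number: +1

+1


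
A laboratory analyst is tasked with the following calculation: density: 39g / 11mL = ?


ρ = mass/volume
= 39/11
= 3.545 g/mL

3.545 g/mL


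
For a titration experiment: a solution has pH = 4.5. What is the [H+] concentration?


[H+] = 10^(-pH) = 10^(-4.5)
= 3.16×10^-5 M

3.16×10^-5 M


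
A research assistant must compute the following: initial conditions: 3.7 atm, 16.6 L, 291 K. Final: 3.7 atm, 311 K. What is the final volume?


P1V1/T1 = P2V2/T2
V2 = P1V1T2/(T1P2)
= 3.7×16.6×311/(291×3.7)
= 17.741 L

17.741 L


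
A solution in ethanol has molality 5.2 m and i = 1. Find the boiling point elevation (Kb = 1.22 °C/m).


ΔTb = Kb × m × i
= 1.22 × 5.2 × 1
= 6.344 °C

6.344 °C


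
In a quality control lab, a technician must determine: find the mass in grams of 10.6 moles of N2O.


M(N2O) = 44.02 g/mol
mass = n × M = 10.6 × 44.02 = 466.61 g

466.61 g


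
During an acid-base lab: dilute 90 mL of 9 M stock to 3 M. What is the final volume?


C1V1 = C2V2
9 × 90 = 3 × V2
V2 = 810/3 = 270.0 mL

270.0 mL


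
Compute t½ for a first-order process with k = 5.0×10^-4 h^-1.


t½ = ln2/k = 0.693147/(5.0×10^-4 h^-1)
= 1386 h

1386 h


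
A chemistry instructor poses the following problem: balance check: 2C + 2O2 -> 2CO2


Equation: 2C + 2O2 -> 2CO2
Check atoms: C: 2=2, O: 4=4
Balanced

Yes, balanced


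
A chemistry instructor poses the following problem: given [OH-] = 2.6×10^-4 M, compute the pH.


pOH = -log10([OH-]) = -log10(2.6×10^-4)
= 4 - log10(2.6) = 3.59
pH = 14 - pOH = 14 - 3.59 = 10.41

10.41


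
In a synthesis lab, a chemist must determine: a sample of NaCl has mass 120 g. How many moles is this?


M(NaCl) = 58.44 g/mol
n = mass/M = 120/58.44 = 2.0534 mol

2.0534 mol


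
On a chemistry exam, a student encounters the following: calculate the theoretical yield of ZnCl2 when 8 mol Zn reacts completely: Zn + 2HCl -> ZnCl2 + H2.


Mole ratio ZnCl2:Zn = 1:1
n(ZnCl2) = 8 × 1/1 = 8.000 mol
mass = 8.000 × 136.28 = 1090.24 g

1090.24 g


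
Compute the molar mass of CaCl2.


M(CaCl2) = 1×40.08 + 2×35.45
= 40.08 + 70.9
= 110.98 g/mol

110.98 g/mol


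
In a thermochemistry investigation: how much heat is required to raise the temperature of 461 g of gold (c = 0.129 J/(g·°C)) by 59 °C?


q = mcΔT = 461 × 0.129 × 59
= 3508.67 J

3508.67 J


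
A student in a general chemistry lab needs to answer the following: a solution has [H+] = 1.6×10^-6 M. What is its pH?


pH = -log10([H+]) = -log10(1.6×10^-6)
= 6 - log10(1.6)
= 6 - 0.2
= 5.8

5.8


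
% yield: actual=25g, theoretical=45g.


% yield = actual/theoretical × 100
= 25/45 × 100
= 55.56%

55.56%


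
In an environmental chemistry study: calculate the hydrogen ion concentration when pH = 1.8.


[H+] = 10^(-pH) = 10^(-1.8)
= 1.58×10^-2 M

1.58×10^-2 M


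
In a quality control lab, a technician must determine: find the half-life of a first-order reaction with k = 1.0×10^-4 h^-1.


t½ = ln2/k = 0.693147/(1.0×10^-4 h^-1)
= 6931 h

6931 h


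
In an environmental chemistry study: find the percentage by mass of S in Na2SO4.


M(Na2SO4) = 2×22.99 + 1×32.07 + 4×16.0 = 142.05 g/mol
Mass of S = 1 × 32.07 = 32.07 g/mol
% S = 32.07/142.05 × 100 = 22.58%

22.58%


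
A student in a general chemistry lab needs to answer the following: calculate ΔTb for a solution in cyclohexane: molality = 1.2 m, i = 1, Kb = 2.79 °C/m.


ΔTb = Kb × m × i
= 2.79 × 1.2 × 1
= 3.348 °C

3.348 °C


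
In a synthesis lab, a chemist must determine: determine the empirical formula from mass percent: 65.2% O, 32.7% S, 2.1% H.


Assume 100 g sample. Moles of each element:
  O: 65.2/16.0 = 4.075 mol
  S: 32.7/32.07 = 1.02 mol
  H: 2.1/1.008 = 2.083 mol
Divide by smallest (1.02):
  O: 4.075/1.02 = 4.0
  S: 1.02/1.02 = 1.0
  H: 2.083/1.02 = 2.04
Empirical formula: H2SO4

H2SO4


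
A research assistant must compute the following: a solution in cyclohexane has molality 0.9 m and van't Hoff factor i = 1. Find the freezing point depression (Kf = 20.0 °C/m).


ΔTf = Kf × m × i
= 20.0 × 0.9 × 1
= 18.0 °C

18.0 °C


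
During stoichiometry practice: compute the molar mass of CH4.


M(CH4) = 1×12.01 + 4×1.008
= 12.01 + 4.03
= 16.04 g/mol

16.04 g/mol


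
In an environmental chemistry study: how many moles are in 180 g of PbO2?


M(PbO2) = 239.2 g/mol
n = mass/M = 180/239.2 = 0.7525 mol

0.7525 mol


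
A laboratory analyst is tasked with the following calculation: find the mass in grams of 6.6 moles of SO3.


M(SO3) = 80.07 g/mol
mass = n × M = 6.6 × 80.07 = 528.46 g

528.46 g


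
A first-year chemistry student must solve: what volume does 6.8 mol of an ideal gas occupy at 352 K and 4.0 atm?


PV = nRT  (R = 0.08206 L·atm/(mol·K))
V = nRT/P = 6.8×0.08206×352/4.0
= 49.105 L

49.105 L


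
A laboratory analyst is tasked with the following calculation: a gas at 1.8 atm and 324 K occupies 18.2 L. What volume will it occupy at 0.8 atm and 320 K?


P1V1/T1 = P2V2/T2
V2 = P1V1T2/(T1P2)
= 1.8×18.2×320/(324×0.8)
= 40.444 L

40.444 L


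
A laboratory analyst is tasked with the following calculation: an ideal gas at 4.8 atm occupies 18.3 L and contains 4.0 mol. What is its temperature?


PV = nRT  (R = 0.08206 L·atm/(mol·K))
T = PV/(nR) = 4.8×18.3/(4.0×0.08206)
= 87.84/0.328240
= 267.61 K

267.61 K


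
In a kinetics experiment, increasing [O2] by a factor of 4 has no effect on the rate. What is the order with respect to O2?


rate ∝ [O2]^n
rate ∝ [O2]^0
Order in O2: 0

0


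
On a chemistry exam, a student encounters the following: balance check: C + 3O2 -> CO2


Equation: C + 3O2 -> CO2
Check atoms: C: 1=1, O: 6≠2
Not balanced

No, not balanced


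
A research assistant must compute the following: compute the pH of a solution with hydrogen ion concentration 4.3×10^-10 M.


pH = -log10([H+]) = -log10(4.3×10^-10)
= 10 - log10(4.3)
= 10 - 0.63
= 9.37

9.37


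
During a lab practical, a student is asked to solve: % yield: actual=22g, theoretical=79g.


% yield = actual/theoretical × 100
= 22/79 × 100
= 27.85%

27.85%


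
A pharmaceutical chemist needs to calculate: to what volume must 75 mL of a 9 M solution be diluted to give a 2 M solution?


C1V1 = C2V2
9 × 75 = 2 × V2
V2 = 675/2 = 337.5 mL

337.5 mL


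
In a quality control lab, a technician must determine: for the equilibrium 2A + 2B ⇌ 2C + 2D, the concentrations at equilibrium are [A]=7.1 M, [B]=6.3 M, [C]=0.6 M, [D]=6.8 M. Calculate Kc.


Kc = [C]^2[D]^2/([A]^2[B]^2)
= (0.6^2 × 6.8^2)/(7.1^2 × 6.3^2)
= 16.6464/2000.7729
= 0.008320

0.008320


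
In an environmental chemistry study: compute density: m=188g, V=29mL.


ρ = mass/volume
= 188/29
= 6.483 g/mL

6.483 g/mL


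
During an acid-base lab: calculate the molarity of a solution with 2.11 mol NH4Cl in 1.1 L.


M = n/V = 2.11/1.1 = 1.918 mol/L

1.918 M


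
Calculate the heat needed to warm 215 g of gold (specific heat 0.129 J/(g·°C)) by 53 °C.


q = mcΔT = 215 × 0.129 × 53
= 1469.96 J

1469.96 J


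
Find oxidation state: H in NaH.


H with a metal (hydride): -1
Oxidation number: -1

-1


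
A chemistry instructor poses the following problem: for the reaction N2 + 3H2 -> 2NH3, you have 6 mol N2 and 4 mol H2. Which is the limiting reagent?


Mole ratio available / coefficient:
  N2: 6/1 = 6.000
  H2: 4/3 = 1.333
Smaller ratio is limiting.

H2


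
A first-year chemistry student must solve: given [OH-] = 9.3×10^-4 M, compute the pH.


pOH = -log10([OH-]) = -log10(9.3×10^-4)
= 4 - log10(9.3) = 3.03
pH = 14 - pOH = 14 - 3.03 = 10.97

10.97


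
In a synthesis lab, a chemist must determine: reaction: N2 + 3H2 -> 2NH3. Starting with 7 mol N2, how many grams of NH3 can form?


Mole ratio NH3:N2 = 2:1
n(NH3) = 7 × 2/1 = 14.000 mol
mass = 14.000 × 17.03 = 238.42 g

238.42 g


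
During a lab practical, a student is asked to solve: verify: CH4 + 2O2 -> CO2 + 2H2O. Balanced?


Equation: CH4 + 2O2 -> CO2 + 2H2O
Check atoms: C: 1=1, H: 4=4, O: 4=4
Balanced

Yes, balanced


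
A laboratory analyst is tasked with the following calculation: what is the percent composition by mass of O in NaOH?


M(NaOH) = 1×22.99 + 1×16.0 + 1×1.008 = 39.998 g/mol
Mass of O = 1 × 16.0 = 16.00 g/mol
% O = 16.00/39.998 × 100 = 40.00%

40.00%


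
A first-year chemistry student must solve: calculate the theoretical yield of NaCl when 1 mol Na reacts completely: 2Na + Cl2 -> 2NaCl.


Mole ratio NaCl:Na = 2:2
n(NaCl) = 1 × 2/2 = 1.000 mol
mass = 1.000 × 58.44 = 58.44 g

58.44 g


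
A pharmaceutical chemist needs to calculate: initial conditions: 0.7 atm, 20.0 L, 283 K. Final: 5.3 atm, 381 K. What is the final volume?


P1V1/T1 = P2V2/T2
V2 = P1V1T2/(T1P2)
= 0.7×20.0×381/(283×5.3)
= 3.556 L

3.556 L


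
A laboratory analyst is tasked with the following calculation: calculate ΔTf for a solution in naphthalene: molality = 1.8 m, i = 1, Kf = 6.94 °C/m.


ΔTf = Kf × m × i
= 6.94 × 1.8 × 1
= 12.492 °C

12.492 °C


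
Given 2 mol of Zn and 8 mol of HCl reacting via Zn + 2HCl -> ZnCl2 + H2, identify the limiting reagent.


Mole ratio available / coefficient:
  Zn: 2/1 = 2.000
  HCl: 8/2 = 4.000
Smaller ratio is limiting.

Zn


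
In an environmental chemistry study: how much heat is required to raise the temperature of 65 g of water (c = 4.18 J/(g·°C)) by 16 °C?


q = mcΔT = 65 × 4.18 × 16
= 4347.20 J

4347.20 J


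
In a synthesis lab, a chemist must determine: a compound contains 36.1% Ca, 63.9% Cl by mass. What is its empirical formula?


Assume 100 g sample. Moles of each element:
  Ca: 36.1/40.08 = 0.901 mol
  Cl: 63.9/35.45 = 1.803 mol
Divide by smallest (0.901):
  Ca: 0.901/0.901 = 1.0
  Cl: 1.803/0.901 = 2.0
Empirical formula: CaCl2

CaCl2


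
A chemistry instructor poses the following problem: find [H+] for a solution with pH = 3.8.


[H+] = 10^(-pH) = 10^(-3.8)
= 1.58×10^-4 M

1.58×10^-4 M


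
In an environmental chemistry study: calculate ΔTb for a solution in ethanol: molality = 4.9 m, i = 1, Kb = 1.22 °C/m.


ΔTb = Kb × m × i
= 1.22 × 4.9 × 1
= 5.978 °C

5.978 °C


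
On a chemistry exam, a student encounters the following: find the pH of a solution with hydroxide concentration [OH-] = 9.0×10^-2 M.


pOH = -log10([OH-]) = -log10(9.0×10^-2)
= 2 - log10(9.0) = 1.05
pH = 14 - pOH = 14 - 1.05 = 12.95

12.95


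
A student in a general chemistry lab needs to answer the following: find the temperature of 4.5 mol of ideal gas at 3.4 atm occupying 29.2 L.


PV = nRT  (R = 0.08206 L·atm/(mol·K))
T = PV/(nR) = 3.4×29.2/(4.5×0.08206)
= 99.28/0.369270
= 268.85 K

268.85 K


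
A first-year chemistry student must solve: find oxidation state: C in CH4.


x + 4(+1) = 0, so x = -4
Oxidation number: -4

-4


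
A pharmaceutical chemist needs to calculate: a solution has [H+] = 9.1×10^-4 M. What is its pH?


pH = -log10([H+]) = -log10(9.1×10^-4)
= 4 - log10(9.1)
= 4 - 0.96
= 3.04

3.04


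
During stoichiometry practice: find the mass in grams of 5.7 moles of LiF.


M(LiF) = 25.94 g/mol
mass = n × M = 5.7 × 25.94 = 147.86 g

147.86 g


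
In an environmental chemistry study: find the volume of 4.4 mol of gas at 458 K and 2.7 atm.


PV = nRT  (R = 0.08206 L·atm/(mol·K))
V = nRT/P = 4.4×0.08206×458/2.7
= 61.247 L

61.247 L


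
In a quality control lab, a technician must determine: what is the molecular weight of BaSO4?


M(BaSO4) = 1×137.33 + 1×32.07 + 4×16.0
= 137.33 + 32.07 + 64.0
= 233.4 g/mol

233.4 g/mol


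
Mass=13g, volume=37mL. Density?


ρ = mass/volume
= 13/37
= 0.351 g/mL

0.351 g/mL


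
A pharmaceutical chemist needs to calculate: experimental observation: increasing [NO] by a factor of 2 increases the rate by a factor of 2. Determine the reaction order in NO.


rate ∝ [NO]^n
2^n = 2 → n = 1
Order in NO: 1

1


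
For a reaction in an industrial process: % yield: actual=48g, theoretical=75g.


% yield = actual/theoretical × 100
= 48/75 × 100
= 64.0%

64.0%


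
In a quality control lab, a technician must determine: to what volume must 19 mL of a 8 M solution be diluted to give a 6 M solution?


C1V1 = C2V2
8 × 19 = 6 × V2
V2 = 152/6 = 25.33 mL

25.33 mL


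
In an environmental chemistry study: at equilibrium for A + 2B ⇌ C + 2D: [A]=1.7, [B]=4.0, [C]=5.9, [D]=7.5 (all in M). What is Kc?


Kc = [C][D]^2/([A][B]^2)
= (5.9^1 × 7.5^2)/(1.7^1 × 4.0^2)
= 331.875/27.2
= 12.20

12.20


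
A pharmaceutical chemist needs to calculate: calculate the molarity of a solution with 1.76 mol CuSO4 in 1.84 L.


M = n/V = 1.76/1.84 = 0.957 mol/L

0.957 M


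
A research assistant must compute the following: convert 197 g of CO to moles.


M(CO) = 28.01 g/mol
n = mass/M = 197/28.01 = 7.0332 mol

7.0332 mol


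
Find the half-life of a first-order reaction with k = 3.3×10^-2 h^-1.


t½ = ln2/k = 0.693147/(3.3×10^-2 h^-1)
= 21.00 h

21.00 h


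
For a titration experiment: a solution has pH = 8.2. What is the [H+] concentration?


[H+] = 10^(-pH) = 10^(-8.2)
= 6.31×10^-9 M

6.31×10^-9 M


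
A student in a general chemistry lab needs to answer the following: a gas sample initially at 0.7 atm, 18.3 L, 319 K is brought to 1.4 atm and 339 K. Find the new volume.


P1V1/T1 = P2V2/T2
V2 = P1V1T2/(T1P2)
= 0.7×18.3×339/(319×1.4)
= 9.724 L

9.724 L


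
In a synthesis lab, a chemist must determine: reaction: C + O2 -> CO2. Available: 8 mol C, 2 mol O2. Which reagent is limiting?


Mole ratio available / coefficient:
  C: 8/1 = 8.000
  O2: 2/1 = 2.000
Smaller ratio is limiting.

O2


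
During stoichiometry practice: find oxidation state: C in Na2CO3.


2(+1) + x + 3(-2) = 0, so x = +4
Oxidation number: +4

+4


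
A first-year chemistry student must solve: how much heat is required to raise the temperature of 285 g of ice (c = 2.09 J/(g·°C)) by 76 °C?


q = mcΔT = 285 × 2.09 × 76
= 45269.40 J

45269.40 J


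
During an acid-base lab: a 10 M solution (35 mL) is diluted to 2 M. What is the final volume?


C1V1 = C2V2
10 × 35 = 2 × V2
V2 = 350/2 = 175.0 mL

175.0 mL


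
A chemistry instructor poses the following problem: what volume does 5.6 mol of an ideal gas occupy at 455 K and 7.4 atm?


PV = nRT  (R = 0.08206 L·atm/(mol·K))
V = nRT/P = 5.6×0.08206×455/7.4
= 28.255 L

28.255 L


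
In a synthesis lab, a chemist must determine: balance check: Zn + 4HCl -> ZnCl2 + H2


Equation: Zn + 4HCl -> ZnCl2 + H2
Check atoms: Cl: 4≠2, H: 4≠2, Zn: 1=1
Not balanced

No, not balanced


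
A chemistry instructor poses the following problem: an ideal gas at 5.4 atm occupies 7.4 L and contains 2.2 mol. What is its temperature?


PV = nRT  (R = 0.08206 L·atm/(mol·K))
T = PV/(nR) = 5.4×7.4/(2.2×0.08206)
= 39.96/0.180532
= 221.35 K

221.35 K


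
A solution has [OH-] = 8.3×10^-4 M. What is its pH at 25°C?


pOH = -log10([OH-]) = -log10(8.3×10^-4)
= 4 - log10(8.3) = 3.08
pH = 14 - pOH = 14 - 3.08 = 10.92

10.92


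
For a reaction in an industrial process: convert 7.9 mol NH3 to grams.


M(NH3) = 17.03 g/mol
mass = n × M = 7.9 × 17.03 = 134.54 g

134.54 g


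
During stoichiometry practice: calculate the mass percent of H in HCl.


M(HCl) = 1×1.008 + 1×35.45 = 36.458 g/mol
Mass of H = 1 × 1.008 = 1.008 g/mol
% H = 1.008/36.458 × 100 = 2.76%

2.76%


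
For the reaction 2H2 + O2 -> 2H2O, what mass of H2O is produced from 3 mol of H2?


Mole ratio H2O:H2 = 2:2
n(H2O) = 3 × 2/2 = 3.000 mol
mass = 3.000 × 18.02 = 54.06 g

54.06 g


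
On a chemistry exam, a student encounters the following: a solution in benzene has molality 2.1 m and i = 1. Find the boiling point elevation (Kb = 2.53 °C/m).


ΔTb = Kb × m × i
= 2.53 × 2.1 × 1
= 5.313 °C

5.313 °C


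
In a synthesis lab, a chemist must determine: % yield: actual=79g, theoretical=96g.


% yield = actual/theoretical × 100
= 79/96 × 100
= 82.29%

82.29%


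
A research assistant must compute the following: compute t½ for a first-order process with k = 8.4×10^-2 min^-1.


t½ = ln2/k = 0.693147/(8.4×10^-2 min^-1)
= 8.252 min

8.252 min


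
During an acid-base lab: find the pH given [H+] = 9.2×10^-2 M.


pH = -log10([H+]) = -log10(9.2×10^-2)
= 2 - log10(9.2)
= 2 - 0.96
= 1.04

1.04


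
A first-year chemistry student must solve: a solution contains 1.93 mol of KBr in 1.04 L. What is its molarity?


M = n/V = 1.93/1.04 = 1.856 mol/L

1.856 M


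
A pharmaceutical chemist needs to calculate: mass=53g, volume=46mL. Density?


ρ = mass/volume
= 53/46
= 1.152 g/mL

1.152 g/mL


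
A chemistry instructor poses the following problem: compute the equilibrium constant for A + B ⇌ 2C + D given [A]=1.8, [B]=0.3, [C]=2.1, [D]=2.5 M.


Kc = [C]^2[D]/([A][B])
= (2.1^2 × 2.5^1)/(1.8^1 × 0.3^1)
= 11.025/0.54
= 20.42

20.42


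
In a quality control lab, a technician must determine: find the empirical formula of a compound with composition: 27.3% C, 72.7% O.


Assume 100 g sample. Moles of each element:
  C: 27.3/12.01 = 2.273 mol
  O: 72.7/16.0 = 4.544 mol
Divide by smallest (2.273):
  C: 2.273/2.273 = 1.0
  O: 4.544/2.273 = 2.0
Empirical formula: CO2

CO2


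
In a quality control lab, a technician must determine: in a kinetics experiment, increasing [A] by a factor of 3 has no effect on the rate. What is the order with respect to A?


rate ∝ [A]^n
rate ∝ [A]^0
Order in A: 0

0


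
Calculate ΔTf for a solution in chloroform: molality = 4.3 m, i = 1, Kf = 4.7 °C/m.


ΔTf = Kf × m × i
= 4.7 × 4.3 × 1
= 20.21 °C

20.21 °C


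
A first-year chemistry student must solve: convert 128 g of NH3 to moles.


M(NH3) = 17.03 g/mol
n = mass/M = 128/17.03 = 7.5161 mol

7.5161 mol


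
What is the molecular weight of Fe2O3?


M(Fe2O3) = 2×55.85 + 3×16.0
= 111.7 + 48.0
= 159.7 g/mol

159.7 g/mol


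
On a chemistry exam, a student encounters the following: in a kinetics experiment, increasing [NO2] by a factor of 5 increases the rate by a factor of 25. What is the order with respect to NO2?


rate ∝ [NO2]^n
5^n = 25 → n = 2
Order in NO2: 2

2


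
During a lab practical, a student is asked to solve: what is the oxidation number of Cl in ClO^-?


x + (-2) = -1, so x = +1
Oxidation number: +1

+1


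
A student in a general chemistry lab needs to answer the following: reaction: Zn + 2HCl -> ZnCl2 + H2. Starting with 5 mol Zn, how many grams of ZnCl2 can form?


Mole ratio ZnCl2:Zn = 1:1
n(ZnCl2) = 5 × 1/1 = 5.000 mol
mass = 5.000 × 136.28 = 681.4 g

681.4 g


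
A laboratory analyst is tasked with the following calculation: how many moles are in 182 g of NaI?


M(NaI) = 149.89 g/mol
n = mass/M = 182/149.89 = 1.2142 mol

1.2142 mol


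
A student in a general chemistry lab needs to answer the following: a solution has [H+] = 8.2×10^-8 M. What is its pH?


pH = -log10([H+]) = -log10(8.2×10^-8)
= 8 - log10(8.2)
= 8 - 0.91
= 7.09

7.09


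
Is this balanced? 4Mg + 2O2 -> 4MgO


Equation: 4Mg + 2O2 -> 4MgO
Check atoms: Mg: 4=4, O: 4=4
Balanced

Yes, balanced


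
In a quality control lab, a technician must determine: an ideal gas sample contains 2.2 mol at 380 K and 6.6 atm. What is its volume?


PV = nRT  (R = 0.08206 L·atm/(mol·K))
V = nRT/P = 2.2×0.08206×380/6.6
= 10.394 L

10.394 L


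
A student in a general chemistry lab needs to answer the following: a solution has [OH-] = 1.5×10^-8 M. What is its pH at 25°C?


pOH = -log10([OH-]) = -log10(1.5×10^-8)
= 8 - log10(1.5) = 7.82
pH = 14 - pOH = 14 - 7.82 = 6.18

6.18


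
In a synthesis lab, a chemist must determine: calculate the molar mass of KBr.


M(KBr) = 1×39.1 + 1×79.9
= 39.1 + 79.9
= 119.0 g/mol

119.0 g/mol


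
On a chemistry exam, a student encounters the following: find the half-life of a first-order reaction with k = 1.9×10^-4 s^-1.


t½ = ln2/k = 0.693147/(1.9×10^-4 s^-1)
= 3648 s

3648 s


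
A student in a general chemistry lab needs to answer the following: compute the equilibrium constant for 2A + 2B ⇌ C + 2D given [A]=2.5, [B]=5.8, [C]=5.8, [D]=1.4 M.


Kc = [C][D]^2/([A]^2[B]^2)
= (5.8^1 × 1.4^2)/(2.5^2 × 5.8^2)
= 11.368/210.25
= 0.05407

0.05407


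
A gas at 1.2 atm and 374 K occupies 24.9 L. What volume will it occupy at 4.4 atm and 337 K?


P1V1/T1 = P2V2/T2
V2 = P1V1T2/(T1P2)
= 1.2×24.9×337/(374×4.4)
= 6.119 L

6.119 L


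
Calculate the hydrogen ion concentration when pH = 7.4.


[H+] = 10^(-pH) = 10^(-7.4)
= 3.98×10^-8 M

3.98×10^-8 M


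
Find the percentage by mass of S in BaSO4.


M(BaSO4) = 1×137.33 + 1×32.07 + 4×16.0 = 233.40 g/mol
Mass of S = 1 × 32.07 = 32.07 g/mol
% S = 32.07/233.40 × 100 = 13.74%

13.74%


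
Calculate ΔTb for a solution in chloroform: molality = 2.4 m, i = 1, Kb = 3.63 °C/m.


ΔTb = Kb × m × i
= 3.63 × 2.4 × 1
= 8.712 °C

8.712 °C


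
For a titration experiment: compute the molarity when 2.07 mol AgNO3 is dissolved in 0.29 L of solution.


M = n/V = 2.07/0.29 = 7.138 mol/L

7.138 M


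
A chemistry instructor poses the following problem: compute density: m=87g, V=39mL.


ρ = mass/volume
= 87/39
= 2.231 g/mL

2.231 g/mL


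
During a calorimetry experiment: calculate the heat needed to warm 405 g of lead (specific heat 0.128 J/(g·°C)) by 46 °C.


q = mcΔT = 405 × 0.128 × 46
= 2384.64 J

2384.64 J


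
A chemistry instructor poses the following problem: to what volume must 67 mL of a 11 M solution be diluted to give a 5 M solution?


C1V1 = C2V2
11 × 67 = 5 × V2
V2 = 737/5 = 147.4 mL

147.4 mL


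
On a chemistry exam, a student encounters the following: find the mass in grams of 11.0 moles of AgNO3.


M(AgNO3) = 169.88 g/mol
mass = n × M = 11.0 × 169.88 = 1868.68 g

1868.68 g


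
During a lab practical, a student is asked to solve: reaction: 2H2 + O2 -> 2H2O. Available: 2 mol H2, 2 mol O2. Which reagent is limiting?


Mole ratio available / coefficient:
  H2: 2/2 = 1.000
  O2: 2/1 = 2.000
Smaller ratio is limiting.

H2


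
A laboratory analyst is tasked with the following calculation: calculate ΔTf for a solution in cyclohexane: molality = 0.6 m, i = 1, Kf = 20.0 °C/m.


ΔTf = Kf × m × i
= 20.0 × 0.6 × 1
= 12.0 °C

12.0 °C


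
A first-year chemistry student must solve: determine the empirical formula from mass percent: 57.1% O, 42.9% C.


Assume 100 g sample. Moles of each element:
  O: 57.1/16.0 = 3.569 mol
  C: 42.9/12.01 = 3.572 mol
Divide by smallest (3.569):
  O: 3.569/3.569 = 1.0
  C: 3.572/3.569 = 1.0
Empirical formula: CO

CO


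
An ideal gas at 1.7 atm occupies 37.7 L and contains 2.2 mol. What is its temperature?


PV = nRT  (R = 0.08206 L·atm/(mol·K))
T = PV/(nR) = 1.7×37.7/(2.2×0.08206)
= 64.09/0.180532
= 355.01 K

355.01 K


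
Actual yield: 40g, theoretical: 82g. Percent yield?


% yield = actual/theoretical × 100
= 40/82 × 100
= 48.78%

48.78%


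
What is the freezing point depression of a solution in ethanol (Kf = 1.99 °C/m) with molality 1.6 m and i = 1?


ΔTf = Kf × m × i
= 1.99 × 1.6 × 1
= 3.184 °C

3.184 °C


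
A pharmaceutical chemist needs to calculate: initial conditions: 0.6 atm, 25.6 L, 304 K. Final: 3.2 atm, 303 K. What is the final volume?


P1V1/T1 = P2V2/T2
V2 = P1V1T2/(T1P2)
= 0.6×25.6×303/(304×3.2)
= 4.784 L

4.784 L


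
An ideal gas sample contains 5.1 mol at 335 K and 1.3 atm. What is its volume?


PV = nRT  (R = 0.08206 L·atm/(mol·K))
V = nRT/P = 5.1×0.08206×335/1.3
= 107.846 L

107.846 L


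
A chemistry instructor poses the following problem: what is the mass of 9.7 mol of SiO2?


M(SiO2) = 60.09 g/mol
mass = n × M = 9.7 × 60.09 = 582.87 g

582.87 g


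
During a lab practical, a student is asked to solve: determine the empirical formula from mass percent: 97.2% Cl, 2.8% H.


Assume 100 g sample. Moles of each element:
  Cl: 97.2/35.45 = 2.742 mol
  H: 2.8/1.008 = 2.778 mol
Divide by smallest (2.742):
  Cl: 2.742/2.742 = 1.0
  H: 2.778/2.742 = 1.01
Empirical formula: HCl

HCl


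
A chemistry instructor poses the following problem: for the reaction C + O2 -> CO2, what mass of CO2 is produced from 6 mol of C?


Mole ratio CO2:C = 1:1
n(CO2) = 6 × 1/1 = 6.000 mol
mass = 6.000 × 44.01 = 264.06 g

264.06 g


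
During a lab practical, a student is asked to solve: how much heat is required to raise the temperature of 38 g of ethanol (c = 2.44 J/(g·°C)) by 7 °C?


q = mcΔT = 38 × 2.44 × 7
= 649.04 J

649.04 J


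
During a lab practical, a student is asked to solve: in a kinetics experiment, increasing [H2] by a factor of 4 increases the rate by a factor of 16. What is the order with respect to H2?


rate ∝ [H2]^n
4^n = 16 → n = 2
Order in H2: 2

2


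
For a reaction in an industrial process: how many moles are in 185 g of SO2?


M(SO2) = 64.07 g/mol
n = mass/M = 185/64.07 = 2.8875 mol

2.8875 mol


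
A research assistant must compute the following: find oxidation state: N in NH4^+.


x + 4(+1) = +1, so x = -3
Oxidation number: -3

-3


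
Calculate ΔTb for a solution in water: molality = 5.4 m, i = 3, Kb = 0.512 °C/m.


ΔTb = Kb × m × i
= 0.512 × 5.4 × 3
= 8.2944 °C

8.2944 °C


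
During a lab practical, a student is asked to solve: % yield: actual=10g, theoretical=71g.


% yield = actual/theoretical × 100
= 10/71 × 100
= 14.08%

14.08%


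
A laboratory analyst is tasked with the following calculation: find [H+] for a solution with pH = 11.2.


[H+] = 10^(-pH) = 10^(-11.2)
= 6.31×10^-12 M

6.31×10^-12 M


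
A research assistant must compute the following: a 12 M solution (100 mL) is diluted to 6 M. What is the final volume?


C1V1 = C2V2
12 × 100 = 6 × V2
V2 = 1200/6 = 200.0 mL

200.0 mL


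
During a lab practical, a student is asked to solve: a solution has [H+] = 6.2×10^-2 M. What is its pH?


pH = -log10([H+]) = -log10(6.2×10^-2)
= 2 - log10(6.2)
= 2 - 0.79
= 1.21

1.21


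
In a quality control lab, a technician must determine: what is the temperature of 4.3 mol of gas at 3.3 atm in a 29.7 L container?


PV = nRT  (R = 0.08206 L·atm/(mol·K))
T = PV/(nR) = 3.3×29.7/(4.3×0.08206)
= 98.01/0.352858
= 277.76 K

277.76 K


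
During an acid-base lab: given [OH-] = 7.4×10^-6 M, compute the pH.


pOH = -log10([OH-]) = -log10(7.4×10^-6)
= 6 - log10(7.4) = 5.13
pH = 14 - pOH = 14 - 5.13 = 8.87

8.87


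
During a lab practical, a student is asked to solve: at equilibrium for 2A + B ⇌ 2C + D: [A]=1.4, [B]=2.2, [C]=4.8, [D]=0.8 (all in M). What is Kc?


Kc = [C]^2[D]/([A]^2[B])
= (4.8^2 × 0.8^1)/(1.4^2 × 2.2^1)
= 18.432/4.312
= 4.275

4.275


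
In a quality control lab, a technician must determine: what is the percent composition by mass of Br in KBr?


M(KBr) = 1×39.1 + 1×79.9 = 119.00 g/mol
Mass of Br = 1 × 79.9 = 79.90 g/mol
% Br = 79.90/119.00 × 100 = 67.14%

67.14%


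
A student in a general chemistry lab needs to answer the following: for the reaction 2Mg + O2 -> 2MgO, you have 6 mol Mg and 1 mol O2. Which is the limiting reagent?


Mole ratio available / coefficient:
  Mg: 6/2 = 3.000
  O2: 1/1 = 1.000
Smaller ratio is limiting.

O2


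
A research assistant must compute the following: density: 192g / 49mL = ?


ρ = mass/volume
= 192/49
= 3.918 g/mL

3.918 g/mL


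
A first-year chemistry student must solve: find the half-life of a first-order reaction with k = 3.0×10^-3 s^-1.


t½ = ln2/k = 0.693147/(3.0×10^-3 s^-1)
= 231.0 s

231.0 s


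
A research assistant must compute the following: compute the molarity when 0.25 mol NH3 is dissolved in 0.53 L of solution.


M = n/V = 0.25/0.53 = 0.472 mol/L

0.472 M


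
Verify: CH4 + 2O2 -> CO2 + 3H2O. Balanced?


Equation: CH4 + 2O2 -> CO2 + 3H2O
Check atoms: C: 1=1, H: 4≠6, O: 4≠5
Not balanced

No, not balanced


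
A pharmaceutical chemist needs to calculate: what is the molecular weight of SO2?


M(SO2) = 1×32.07 + 2×16.0
= 32.07 + 32.0
= 64.07 g/mol

64.07 g/mol


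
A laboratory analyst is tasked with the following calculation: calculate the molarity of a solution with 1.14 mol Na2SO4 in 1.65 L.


M = n/V = 1.14/1.65 = 0.691 mol/L

0.691 M


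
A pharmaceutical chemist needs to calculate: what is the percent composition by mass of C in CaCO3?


M(CaCO3) = 1×40.08 + 1×12.01 + 3×16.0 = 100.09 g/mol
Mass of C = 1 × 12.01 = 12.01 g/mol
% C = 12.01/100.09 × 100 = 12.00%

12.00%


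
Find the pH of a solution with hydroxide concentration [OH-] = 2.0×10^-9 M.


pOH = -log10([OH-]) = -log10(2.0×10^-9)
= 9 - log10(2.0) = 8.7
pH = 14 - pOH = 14 - 8.7 = 5.3

5.3


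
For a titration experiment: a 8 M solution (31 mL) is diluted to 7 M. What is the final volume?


C1V1 = C2V2
8 × 31 = 7 × V2
V2 = 248/7 = 35.43 mL

35.43 mL


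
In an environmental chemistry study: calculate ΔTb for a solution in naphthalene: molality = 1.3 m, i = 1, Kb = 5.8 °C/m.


ΔTb = Kb × m × i
= 5.8 × 1.3 × 1
= 7.54 °C

7.54 °C


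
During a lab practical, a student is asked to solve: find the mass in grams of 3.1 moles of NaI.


M(NaI) = 149.89 g/mol
mass = n × M = 3.1 × 149.89 = 464.66 g

464.66 g


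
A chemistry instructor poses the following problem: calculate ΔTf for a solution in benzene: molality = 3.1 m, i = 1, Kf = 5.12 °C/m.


ΔTf = Kf × m × i
= 5.12 × 3.1 × 1
= 15.872 °C

15.872 °C


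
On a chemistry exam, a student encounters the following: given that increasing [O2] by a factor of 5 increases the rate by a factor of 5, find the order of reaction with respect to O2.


rate ∝ [O2]^n
5^n = 5 → n = 1
Order in O2: 1

1


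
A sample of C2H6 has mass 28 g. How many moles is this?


M(C2H6) = 30.07 g/mol
n = mass/M = 28/30.07 = 0.9312 mol

0.9312 mol


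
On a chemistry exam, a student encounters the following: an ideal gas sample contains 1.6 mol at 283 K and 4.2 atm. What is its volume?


PV = nRT  (R = 0.08206 L·atm/(mol·K))
V = nRT/P = 1.6×0.08206×283/4.2
= 8.847 L

8.847 L


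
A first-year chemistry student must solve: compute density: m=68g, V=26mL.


ρ = mass/volume
= 68/26
= 2.615 g/mL

2.615 g/mL


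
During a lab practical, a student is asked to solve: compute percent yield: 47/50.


% yield = actual/theoretical × 100
= 47/50 × 100
= 94.0%

94.0%


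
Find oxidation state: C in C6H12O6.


6x + 12(+1) + 6(-2) = 0, so x = +0
Oxidation number: +0

+0


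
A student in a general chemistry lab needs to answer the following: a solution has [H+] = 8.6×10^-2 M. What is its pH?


pH = -log10([H+]) = -log10(8.6×10^-2)
= 2 - log10(8.6)
= 2 - 0.93
= 1.07

1.07


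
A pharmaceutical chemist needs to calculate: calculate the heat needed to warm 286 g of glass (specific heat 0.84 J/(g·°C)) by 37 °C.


q = mcΔT = 286 × 0.84 × 37
= 8888.88 J

8888.88 J


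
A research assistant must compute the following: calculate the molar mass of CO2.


M(CO2) = 1×12.01 + 2×16.0
= 12.01 + 32.0
= 44.01 g/mol

44.01 g/mol


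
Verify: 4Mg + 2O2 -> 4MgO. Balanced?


Equation: 4Mg + 2O2 -> 4MgO
Check atoms: Mg: 4=4, O: 4=4
Balanced

Yes, balanced


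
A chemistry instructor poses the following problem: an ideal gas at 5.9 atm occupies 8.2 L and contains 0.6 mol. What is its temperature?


PV = nRT  (R = 0.08206 L·atm/(mol·K))
T = PV/(nR) = 5.9×8.2/(0.6×0.08206)
= 48.38/0.049236
= 982.61 K

982.61 K


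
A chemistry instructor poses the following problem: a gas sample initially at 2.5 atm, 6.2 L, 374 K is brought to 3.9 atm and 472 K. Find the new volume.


P1V1/T1 = P2V2/T2
V2 = P1V1T2/(T1P2)
= 2.5×6.2×472/(374×3.9)
= 5.016 L

5.016 L


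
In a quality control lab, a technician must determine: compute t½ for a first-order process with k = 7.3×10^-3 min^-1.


t½ = ln2/k = 0.693147/(7.3×10^-3 min^-1)
= 94.95 min

94.95 min


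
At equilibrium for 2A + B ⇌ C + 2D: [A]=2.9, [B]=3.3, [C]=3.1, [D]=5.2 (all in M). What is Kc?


Kc = [C][D]^2/([A]^2[B])
= (3.1^1 × 5.2^2)/(2.9^2 × 3.3^1)
= 83.824/27.753
= 3.020

3.020


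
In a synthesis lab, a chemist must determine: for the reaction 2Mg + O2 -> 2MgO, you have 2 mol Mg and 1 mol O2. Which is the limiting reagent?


Mole ratio available / coefficient:
  Mg: 2/2 = 1.000
  O2: 1/1 = 1.000
Smaller ratio is limiting.

neither (stoichiometric); Mg and O2 are fully consumed


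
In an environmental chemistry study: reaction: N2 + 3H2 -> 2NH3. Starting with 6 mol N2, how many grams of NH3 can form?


Mole ratio NH3:N2 = 2:1
n(NH3) = 6 × 2/1 = 12.000 mol
mass = 12.000 × 17.03 = 204.36 g

204.36 g


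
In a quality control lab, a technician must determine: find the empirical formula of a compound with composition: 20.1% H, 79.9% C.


Assume 100 g sample. Moles of each element:
  H: 20.1/1.008 = 19.94 mol
  C: 79.9/12.01 = 6.653 mol
Divide by smallest (6.653):
  H: 19.94/6.653 = 3.0
  C: 6.653/6.653 = 1.0
Empirical formula: CH3

CH3


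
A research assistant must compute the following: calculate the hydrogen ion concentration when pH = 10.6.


[H+] = 10^(-pH) = 10^(-10.6)
= 2.51×10^-11 M

2.51×10^-11 M


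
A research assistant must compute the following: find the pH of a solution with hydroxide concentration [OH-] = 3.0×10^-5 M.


pOH = -log10([OH-]) = -log10(3.0×10^-5)
= 5 - log10(3.0) = 4.52
pH = 14 - pOH = 14 - 4.52 = 9.48

9.48


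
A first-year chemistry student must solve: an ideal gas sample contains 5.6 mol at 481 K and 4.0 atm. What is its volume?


PV = nRT  (R = 0.08206 L·atm/(mol·K))
V = nRT/P = 5.6×0.08206×481/4.0
= 55.259 L

55.259 L


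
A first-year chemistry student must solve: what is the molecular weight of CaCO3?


M(CaCO3) = 1×40.08 + 1×12.01 + 3×16.0
= 40.08 + 12.01 + 48.0
= 100.09 g/mol

100.09 g/mol


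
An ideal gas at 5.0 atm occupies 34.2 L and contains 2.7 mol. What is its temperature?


PV = nRT  (R = 0.08206 L·atm/(mol·K))
T = PV/(nR) = 5.0×34.2/(2.7×0.08206)
= 171.00/0.221562
= 771.79 K

771.79 K


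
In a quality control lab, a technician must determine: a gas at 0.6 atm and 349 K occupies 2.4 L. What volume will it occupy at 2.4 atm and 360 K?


P1V1/T1 = P2V2/T2
V2 = P1V1T2/(T1P2)
= 0.6×2.4×360/(349×2.4)
= 0.619 L

0.619 L


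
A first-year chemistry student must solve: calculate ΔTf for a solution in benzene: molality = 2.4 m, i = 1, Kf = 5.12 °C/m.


ΔTf = Kf × m × i
= 5.12 × 2.4 × 1
= 12.288 °C

12.288 °C


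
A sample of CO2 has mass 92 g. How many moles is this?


M(CO2) = 44.01 g/mol
n = mass/M = 92/44.01 = 2.0904 mol

2.0904 mol


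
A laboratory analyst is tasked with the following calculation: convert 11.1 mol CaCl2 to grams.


M(CaCl2) = 110.98 g/mol
mass = n × M = 11.1 × 110.98 = 1231.88 g

1231.88 g


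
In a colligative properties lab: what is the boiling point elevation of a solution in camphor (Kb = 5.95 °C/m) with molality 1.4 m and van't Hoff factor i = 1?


ΔTb = Kb × m × i
= 5.95 × 1.4 × 1
= 8.33 °C

8.33 °C


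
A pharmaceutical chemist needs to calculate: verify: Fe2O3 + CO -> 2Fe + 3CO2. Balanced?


Equation: Fe2O3 + CO -> 2Fe + 3CO2
Check atoms: C: 1≠3, Fe: 2=2, O: 4≠6
Not balanced

No, not balanced


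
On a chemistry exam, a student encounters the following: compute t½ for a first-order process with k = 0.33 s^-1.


t½ = ln2/k = 0.693147/(0.33 s^-1)
= 2.100 s

2.100 s


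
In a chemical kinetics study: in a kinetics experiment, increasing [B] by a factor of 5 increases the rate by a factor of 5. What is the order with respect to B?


rate ∝ [B]^n
5^n = 5 → n = 1
Order in B: 1

1
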